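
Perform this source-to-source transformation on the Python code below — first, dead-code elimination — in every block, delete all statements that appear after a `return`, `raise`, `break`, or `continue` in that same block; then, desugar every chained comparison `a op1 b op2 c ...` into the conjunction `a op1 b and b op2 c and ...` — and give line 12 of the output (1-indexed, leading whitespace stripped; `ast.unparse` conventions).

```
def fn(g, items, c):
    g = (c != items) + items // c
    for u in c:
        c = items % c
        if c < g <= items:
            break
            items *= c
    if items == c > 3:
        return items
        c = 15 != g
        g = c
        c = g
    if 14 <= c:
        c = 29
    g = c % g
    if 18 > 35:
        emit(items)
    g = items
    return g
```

Transformed code:
def fn(g, items, c):
    g = (c != items) + items // c
    for u in c:
        c = items % c
        if c < g and g <= items:
            break
    if items == c and c > 3:
        return items
    if 14 <= c:
        c = 29
    g = c % g
    if 18 > 35:
        emit(items)
    g = items
    return g

if 18 > 35:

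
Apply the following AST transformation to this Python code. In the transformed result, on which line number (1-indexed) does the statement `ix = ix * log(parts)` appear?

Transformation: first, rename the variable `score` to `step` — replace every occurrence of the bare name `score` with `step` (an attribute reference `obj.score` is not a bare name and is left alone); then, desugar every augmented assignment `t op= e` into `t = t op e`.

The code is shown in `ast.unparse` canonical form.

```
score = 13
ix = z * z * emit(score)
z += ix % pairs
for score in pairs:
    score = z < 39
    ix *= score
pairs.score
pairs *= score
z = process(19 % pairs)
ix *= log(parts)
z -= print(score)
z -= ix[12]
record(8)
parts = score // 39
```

10

Transformed code:
step = 13
ix = z * z * emit(step)
z = z + ix % pairs
for step in pairs:
    step = z < 39
    ix = ix * step
pairs.score
pairs = pairs * step
z = process(19 % pairs)
ix = ix * log(parts)
z = z - print(step)
z = z - ix[12]
record(8)
parts = step // 39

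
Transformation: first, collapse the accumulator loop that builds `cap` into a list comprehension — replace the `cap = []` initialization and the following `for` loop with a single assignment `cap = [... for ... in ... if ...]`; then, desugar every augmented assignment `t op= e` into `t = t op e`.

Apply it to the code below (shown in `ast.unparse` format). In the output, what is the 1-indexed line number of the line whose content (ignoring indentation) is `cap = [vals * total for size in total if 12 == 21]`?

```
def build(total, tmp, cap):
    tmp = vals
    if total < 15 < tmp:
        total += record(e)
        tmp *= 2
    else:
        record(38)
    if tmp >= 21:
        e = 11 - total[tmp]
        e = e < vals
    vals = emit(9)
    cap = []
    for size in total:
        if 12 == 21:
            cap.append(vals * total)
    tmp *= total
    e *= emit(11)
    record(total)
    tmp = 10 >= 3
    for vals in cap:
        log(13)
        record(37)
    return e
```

12

Transformed code:
def build(total, tmp, cap):
    tmp = vals
    if total < 15 < tmp:
        total = total + record(e)
        tmp = tmp * 2
    else:
        record(38)
    if tmp >= 21:
        e = 11 - total[tmp]
        e = e < vals
    vals = emit(9)
    cap = [vals * total for size in total if 12 == 21]
    tmp = tmp * total
    e = e * emit(11)
    record(total)
    tmp = 10 >= 3
    for vals in cap:
        log(13)
        record(37)
    return e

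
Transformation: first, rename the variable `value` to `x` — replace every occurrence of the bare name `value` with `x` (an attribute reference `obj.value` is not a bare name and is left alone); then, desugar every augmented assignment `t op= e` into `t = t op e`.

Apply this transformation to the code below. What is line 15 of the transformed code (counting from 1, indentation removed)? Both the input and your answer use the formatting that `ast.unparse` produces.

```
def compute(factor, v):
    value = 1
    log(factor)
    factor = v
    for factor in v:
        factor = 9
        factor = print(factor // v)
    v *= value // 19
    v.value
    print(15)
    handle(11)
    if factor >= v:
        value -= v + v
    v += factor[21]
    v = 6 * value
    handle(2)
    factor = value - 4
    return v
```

Transformed code:
def compute(factor, v):
    x = 1
    log(factor)
    factor = v
    for factor in v:
        factor = 9
        factor = print(factor // v)
    v = v * (x // 19)
    v.value
    print(15)
    handle(11)
    if factor >= v:
        x = x - (v + v)
    v = v + factor[21]
    v = 6 * x
    handle(2)
    factor = x - 4
    return v

v = 6 * x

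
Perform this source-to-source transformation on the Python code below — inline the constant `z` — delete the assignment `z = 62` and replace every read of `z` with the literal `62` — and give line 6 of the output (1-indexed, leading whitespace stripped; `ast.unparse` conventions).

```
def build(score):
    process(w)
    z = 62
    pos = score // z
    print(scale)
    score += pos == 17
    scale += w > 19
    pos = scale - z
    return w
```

Transformed code:
def build(score):
    process(w)
    pos = score // 62
    print(scale)
    score += pos == 17
    scale += w > 19
    pos = scale - 62
    return w

scale += w > 19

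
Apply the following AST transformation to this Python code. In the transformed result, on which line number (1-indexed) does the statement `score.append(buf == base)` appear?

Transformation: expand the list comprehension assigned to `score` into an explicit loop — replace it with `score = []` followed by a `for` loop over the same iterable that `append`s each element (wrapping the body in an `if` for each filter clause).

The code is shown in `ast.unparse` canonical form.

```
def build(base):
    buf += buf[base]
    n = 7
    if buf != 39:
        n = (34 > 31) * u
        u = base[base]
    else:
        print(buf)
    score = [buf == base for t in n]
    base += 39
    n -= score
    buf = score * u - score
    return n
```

11

Transformed code:
def build(base):
    buf += buf[base]
    n = 7
    if buf != 39:
        n = (34 > 31) * u
        u = base[base]
    else:
        print(buf)
    score = []
    for t in n:
        score.append(buf == base)
    base += 39
    n -= score
    buf = score * u - score
    return n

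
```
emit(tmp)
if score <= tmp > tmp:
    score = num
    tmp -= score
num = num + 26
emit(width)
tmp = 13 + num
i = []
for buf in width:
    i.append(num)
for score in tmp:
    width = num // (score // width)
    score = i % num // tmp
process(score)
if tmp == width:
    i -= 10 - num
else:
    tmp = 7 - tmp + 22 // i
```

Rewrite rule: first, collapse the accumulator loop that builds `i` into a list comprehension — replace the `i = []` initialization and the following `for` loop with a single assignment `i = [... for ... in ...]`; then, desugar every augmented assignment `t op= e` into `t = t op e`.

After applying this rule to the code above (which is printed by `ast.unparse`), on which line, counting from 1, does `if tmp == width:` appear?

13

Transformed code:
emit(tmp)
if score <= tmp > tmp:
    score = num
    tmp = tmp - score
num = num + 26
emit(width)
tmp = 13 + num
i = [num for buf in width]
for score in tmp:
    width = num // (score // width)
    score = i % num // tmp
process(score)
if tmp == width:
    i = i - (10 - num)
else:
    tmp = 7 - tmp + 22 // i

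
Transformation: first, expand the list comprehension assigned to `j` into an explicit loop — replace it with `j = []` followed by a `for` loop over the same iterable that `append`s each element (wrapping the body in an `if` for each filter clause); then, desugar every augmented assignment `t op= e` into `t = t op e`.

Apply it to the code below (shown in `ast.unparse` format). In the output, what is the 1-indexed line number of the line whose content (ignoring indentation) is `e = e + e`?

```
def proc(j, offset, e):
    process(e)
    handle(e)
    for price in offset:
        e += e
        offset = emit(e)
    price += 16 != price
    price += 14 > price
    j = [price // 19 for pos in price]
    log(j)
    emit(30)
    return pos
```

Transformed code:
def proc(j, offset, e):
    process(e)
    handle(e)
    for price in offset:
        e = e + e
        offset = emit(e)
    price = price + (16 != price)
    price = price + (14 > price)
    j = []
    for pos in price:
        j.append(price // 19)
    log(j)
    emit(30)
    return pos

5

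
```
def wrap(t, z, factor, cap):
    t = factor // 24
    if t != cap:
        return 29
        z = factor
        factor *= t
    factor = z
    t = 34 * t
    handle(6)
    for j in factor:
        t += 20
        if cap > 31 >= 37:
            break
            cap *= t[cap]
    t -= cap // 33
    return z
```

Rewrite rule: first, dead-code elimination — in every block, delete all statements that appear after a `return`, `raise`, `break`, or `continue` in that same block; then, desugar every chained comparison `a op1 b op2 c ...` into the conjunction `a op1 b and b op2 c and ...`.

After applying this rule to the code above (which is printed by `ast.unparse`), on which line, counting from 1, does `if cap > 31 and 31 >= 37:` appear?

Transformed code:
def wrap(t, z, factor, cap):
    t = factor // 24
    if t != cap:
        return 29
    factor = z
    t = 34 * t
    handle(6)
    for j in factor:
        t += 20
        if cap > 31 and 31 >= 37:
            break
    t -= cap // 33
    return z

10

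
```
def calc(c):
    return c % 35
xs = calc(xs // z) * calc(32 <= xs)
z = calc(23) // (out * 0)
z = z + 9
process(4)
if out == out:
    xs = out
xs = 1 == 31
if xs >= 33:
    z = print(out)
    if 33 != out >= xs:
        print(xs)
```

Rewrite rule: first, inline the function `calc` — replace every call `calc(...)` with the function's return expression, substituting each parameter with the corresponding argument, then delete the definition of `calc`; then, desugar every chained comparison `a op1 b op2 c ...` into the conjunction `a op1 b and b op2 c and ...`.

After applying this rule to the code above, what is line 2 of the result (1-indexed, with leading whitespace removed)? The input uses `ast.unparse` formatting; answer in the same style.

z = 23 % 35 // (out * 0)

Transformed code:
xs = xs // z % 35 * ((32 <= xs) % 35)
z = 23 % 35 // (out * 0)
z = z + 9
process(4)
if out == out:
    xs = out
xs = 1 == 31
if xs >= 33:
    z = print(out)
    if 33 != out and out >= xs:
        print(xs)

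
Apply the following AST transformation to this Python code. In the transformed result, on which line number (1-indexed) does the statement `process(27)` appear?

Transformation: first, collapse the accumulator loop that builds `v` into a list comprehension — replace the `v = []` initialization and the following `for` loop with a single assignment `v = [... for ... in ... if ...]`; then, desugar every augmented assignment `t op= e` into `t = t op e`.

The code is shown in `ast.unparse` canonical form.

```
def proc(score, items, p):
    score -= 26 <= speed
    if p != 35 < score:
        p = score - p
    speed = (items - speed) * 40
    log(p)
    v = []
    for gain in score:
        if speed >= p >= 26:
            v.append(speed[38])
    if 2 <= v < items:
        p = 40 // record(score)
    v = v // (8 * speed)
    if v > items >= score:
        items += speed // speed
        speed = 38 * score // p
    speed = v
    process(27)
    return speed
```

15

Transformed code:
def proc(score, items, p):
    score = score - (26 <= speed)
    if p != 35 < score:
        p = score - p
    speed = (items - speed) * 40
    log(p)
    v = [speed[38] for gain in score if speed >= p >= 26]
    if 2 <= v < items:
        p = 40 // record(score)
    v = v // (8 * speed)
    if v > items >= score:
        items = items + speed // speed
        speed = 38 * score // p
    speed = v
    process(27)
    return speed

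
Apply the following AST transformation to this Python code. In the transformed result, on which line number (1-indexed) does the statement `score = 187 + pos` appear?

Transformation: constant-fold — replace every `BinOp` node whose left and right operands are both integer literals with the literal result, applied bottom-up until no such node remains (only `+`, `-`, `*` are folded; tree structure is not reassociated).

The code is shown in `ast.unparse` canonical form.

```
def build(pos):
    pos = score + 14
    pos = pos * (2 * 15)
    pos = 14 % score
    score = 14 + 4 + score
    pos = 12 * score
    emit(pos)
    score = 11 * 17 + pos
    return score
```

8

Transformed code:
def build(pos):
    pos = score + 14
    pos = pos * 30
    pos = 14 % score
    score = 18 + score
    pos = 12 * score
    emit(pos)
    score = 187 + pos
    return score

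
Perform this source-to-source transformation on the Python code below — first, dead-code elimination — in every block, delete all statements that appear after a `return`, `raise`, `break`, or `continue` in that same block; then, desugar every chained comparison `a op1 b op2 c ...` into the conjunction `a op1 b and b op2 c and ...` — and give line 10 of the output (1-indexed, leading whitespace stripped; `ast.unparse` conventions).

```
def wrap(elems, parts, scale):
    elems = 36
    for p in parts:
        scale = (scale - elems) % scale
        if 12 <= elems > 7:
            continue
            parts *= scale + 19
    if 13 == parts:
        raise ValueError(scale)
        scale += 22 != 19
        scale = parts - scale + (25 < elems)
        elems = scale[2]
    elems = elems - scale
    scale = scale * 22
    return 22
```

scale = scale * 22

Transformed code:
def wrap(elems, parts, scale):
    elems = 36
    for p in parts:
        scale = (scale - elems) % scale
        if 12 <= elems and elems > 7:
            continue
    if 13 == parts:
        raise ValueError(scale)
    elems = elems - scale
    scale = scale * 22
    return 22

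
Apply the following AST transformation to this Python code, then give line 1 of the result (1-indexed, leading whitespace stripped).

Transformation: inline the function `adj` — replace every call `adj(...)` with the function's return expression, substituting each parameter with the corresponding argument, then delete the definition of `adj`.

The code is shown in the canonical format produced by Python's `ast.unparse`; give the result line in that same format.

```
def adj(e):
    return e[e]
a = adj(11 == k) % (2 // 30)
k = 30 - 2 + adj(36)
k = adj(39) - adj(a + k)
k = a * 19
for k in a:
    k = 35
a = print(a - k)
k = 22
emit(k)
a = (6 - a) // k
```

Transformed code:
a = (11 == k)[11 == k] % (2 // 30)
k = 30 - 2 + 36[36]
k = 39[39] - (a + k)[a + k]
k = a * 19
for k in a:
    k = 35
a = print(a - k)
k = 22
emit(k)
a = (6 - a) // k

a = (11 == k)[11 == k] % (2 // 30)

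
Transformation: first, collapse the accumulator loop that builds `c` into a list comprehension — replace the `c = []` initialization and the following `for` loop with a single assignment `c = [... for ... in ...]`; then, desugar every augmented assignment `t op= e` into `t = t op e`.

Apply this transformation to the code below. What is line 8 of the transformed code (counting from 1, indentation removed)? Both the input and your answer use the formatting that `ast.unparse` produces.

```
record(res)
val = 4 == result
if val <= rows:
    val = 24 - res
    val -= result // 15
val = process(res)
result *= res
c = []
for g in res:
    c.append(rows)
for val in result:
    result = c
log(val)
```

Transformed code:
record(res)
val = 4 == result
if val <= rows:
    val = 24 - res
    val = val - result // 15
val = process(res)
result = result * res
c = [rows for g in res]
for val in result:
    result = c
log(val)

c = [rows for g in res]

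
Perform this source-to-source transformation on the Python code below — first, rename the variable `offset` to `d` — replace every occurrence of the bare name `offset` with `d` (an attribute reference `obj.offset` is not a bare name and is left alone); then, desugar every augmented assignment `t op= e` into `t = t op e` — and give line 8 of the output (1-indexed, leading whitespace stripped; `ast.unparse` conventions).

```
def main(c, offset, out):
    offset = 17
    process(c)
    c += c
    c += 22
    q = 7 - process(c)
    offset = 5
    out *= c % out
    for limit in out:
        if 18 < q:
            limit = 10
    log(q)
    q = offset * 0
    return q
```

Transformed code:
def main(c, d, out):
    d = 17
    process(c)
    c = c + c
    c = c + 22
    q = 7 - process(c)
    d = 5
    out = out * (c % out)
    for limit in out:
        if 18 < q:
            limit = 10
    log(q)
    q = d * 0
    return q

out = out * (c % out)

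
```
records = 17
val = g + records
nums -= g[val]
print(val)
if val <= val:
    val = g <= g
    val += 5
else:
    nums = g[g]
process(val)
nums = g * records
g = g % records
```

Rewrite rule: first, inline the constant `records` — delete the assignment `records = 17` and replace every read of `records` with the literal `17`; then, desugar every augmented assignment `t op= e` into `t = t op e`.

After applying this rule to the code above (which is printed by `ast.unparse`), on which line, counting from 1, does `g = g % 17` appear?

11

Transformed code:
val = g + 17
nums = nums - g[val]
print(val)
if val <= val:
    val = g <= g
    val = val + 5
else:
    nums = g[g]
process(val)
nums = g * 17
g = g % 17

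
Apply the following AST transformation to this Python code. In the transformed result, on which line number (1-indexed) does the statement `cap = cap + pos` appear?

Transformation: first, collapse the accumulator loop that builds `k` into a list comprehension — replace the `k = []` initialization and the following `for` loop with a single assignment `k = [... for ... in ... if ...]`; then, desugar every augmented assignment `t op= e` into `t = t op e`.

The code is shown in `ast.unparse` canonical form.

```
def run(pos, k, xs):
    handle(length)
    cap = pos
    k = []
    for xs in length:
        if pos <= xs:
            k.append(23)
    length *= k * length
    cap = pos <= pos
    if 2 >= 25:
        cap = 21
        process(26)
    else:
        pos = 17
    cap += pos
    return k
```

Transformed code:
def run(pos, k, xs):
    handle(length)
    cap = pos
    k = [23 for xs in length if pos <= xs]
    length = length * (k * length)
    cap = pos <= pos
    if 2 >= 25:
        cap = 21
        process(26)
    else:
        pos = 17
    cap = cap + pos
    return k

12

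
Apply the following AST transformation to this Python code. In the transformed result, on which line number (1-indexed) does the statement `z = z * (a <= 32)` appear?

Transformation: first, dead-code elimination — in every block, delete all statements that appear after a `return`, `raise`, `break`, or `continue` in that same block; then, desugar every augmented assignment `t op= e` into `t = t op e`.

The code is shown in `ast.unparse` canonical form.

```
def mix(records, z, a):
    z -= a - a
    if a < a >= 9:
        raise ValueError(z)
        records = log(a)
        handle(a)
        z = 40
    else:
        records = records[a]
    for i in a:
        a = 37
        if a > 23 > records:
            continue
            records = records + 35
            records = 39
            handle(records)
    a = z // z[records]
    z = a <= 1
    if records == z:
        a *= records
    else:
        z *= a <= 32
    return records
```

16

Transformed code:
def mix(records, z, a):
    z = z - (a - a)
    if a < a >= 9:
        raise ValueError(z)
    else:
        records = records[a]
    for i in a:
        a = 37
        if a > 23 > records:
            continue
    a = z // z[records]
    z = a <= 1
    if records == z:
        a = a * records
    else:
        z = z * (a <= 32)
    return records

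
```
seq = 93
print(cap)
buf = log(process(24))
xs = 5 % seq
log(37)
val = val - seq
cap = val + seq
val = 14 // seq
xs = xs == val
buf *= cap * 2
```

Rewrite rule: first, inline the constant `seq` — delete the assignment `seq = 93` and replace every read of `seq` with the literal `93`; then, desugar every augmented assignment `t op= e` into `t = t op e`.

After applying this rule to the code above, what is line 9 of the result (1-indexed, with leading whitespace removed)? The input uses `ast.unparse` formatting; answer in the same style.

Transformed code:
print(cap)
buf = log(process(24))
xs = 5 % 93
log(37)
val = val - 93
cap = val + 93
val = 14 // 93
xs = xs == val
buf = buf * (cap * 2)

buf = buf * (cap * 2)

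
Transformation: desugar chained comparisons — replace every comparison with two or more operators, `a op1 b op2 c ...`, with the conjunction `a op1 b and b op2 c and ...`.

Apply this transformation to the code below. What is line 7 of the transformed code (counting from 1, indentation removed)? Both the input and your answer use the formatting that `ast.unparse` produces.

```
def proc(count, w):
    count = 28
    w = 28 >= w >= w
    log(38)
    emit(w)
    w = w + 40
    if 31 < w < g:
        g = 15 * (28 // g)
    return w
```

Transformed code:
def proc(count, w):
    count = 28
    w = 28 >= w and w >= w
    log(38)
    emit(w)
    w = w + 40
    if 31 < w and w < g:
        g = 15 * (28 // g)
    return w

if 31 < w and w < g:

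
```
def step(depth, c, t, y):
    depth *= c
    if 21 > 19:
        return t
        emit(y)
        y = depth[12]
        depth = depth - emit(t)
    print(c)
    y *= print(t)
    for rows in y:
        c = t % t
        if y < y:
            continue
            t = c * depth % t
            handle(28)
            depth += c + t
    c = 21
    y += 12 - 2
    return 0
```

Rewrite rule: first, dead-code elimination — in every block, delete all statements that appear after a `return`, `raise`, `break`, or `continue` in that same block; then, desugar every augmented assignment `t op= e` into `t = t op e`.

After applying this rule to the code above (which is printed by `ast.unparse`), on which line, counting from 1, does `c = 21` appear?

Transformed code:
def step(depth, c, t, y):
    depth = depth * c
    if 21 > 19:
        return t
    print(c)
    y = y * print(t)
    for rows in y:
        c = t % t
        if y < y:
            continue
    c = 21
    y = y + (12 - 2)
    return 0

11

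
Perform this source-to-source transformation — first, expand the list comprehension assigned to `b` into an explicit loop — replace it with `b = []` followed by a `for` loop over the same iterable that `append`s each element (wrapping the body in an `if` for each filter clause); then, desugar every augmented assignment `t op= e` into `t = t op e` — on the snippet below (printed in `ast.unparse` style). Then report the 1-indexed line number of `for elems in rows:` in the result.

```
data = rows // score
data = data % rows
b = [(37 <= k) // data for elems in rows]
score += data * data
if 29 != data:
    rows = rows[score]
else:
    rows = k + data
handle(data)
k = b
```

Transformed code:
data = rows // score
data = data % rows
b = []
for elems in rows:
    b.append((37 <= k) // data)
score = score + data * data
if 29 != data:
    rows = rows[score]
else:
    rows = k + data
handle(data)
k = b

4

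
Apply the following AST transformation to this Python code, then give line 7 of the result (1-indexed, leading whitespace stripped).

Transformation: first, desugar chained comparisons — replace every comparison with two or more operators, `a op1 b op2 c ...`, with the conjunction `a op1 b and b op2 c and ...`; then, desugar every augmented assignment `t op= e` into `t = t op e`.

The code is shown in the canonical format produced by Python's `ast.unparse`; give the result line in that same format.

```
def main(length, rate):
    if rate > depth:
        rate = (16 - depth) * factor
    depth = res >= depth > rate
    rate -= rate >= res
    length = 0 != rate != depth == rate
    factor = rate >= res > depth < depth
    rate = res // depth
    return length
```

factor = rate >= res and res > depth and (depth < depth)

Transformed code:
def main(length, rate):
    if rate > depth:
        rate = (16 - depth) * factor
    depth = res >= depth and depth > rate
    rate = rate - (rate >= res)
    length = 0 != rate and rate != depth and (depth == rate)
    factor = rate >= res and res > depth and (depth < depth)
    rate = res // depth
    return length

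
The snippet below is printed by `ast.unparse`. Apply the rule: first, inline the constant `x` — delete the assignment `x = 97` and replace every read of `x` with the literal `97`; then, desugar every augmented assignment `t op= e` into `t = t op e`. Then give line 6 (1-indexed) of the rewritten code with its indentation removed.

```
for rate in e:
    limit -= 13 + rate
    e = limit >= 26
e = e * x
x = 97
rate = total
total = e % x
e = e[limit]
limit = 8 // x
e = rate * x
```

total = e % 97

Transformed code:
for rate in e:
    limit = limit - (13 + rate)
    e = limit >= 26
e = e * 97
rate = total
total = e % 97
e = e[limit]
limit = 8 // 97
e = rate * 97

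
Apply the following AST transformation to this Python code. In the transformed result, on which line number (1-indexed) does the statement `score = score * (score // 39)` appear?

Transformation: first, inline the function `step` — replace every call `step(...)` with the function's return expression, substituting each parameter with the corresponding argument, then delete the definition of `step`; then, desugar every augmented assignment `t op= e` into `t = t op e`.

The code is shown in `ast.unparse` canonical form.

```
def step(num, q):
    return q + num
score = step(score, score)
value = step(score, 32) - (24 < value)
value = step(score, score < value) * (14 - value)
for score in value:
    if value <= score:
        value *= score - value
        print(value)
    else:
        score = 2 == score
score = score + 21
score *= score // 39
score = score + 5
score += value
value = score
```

11

Transformed code:
score = score + score
value = 32 + score - (24 < value)
value = ((score < value) + score) * (14 - value)
for score in value:
    if value <= score:
        value = value * (score - value)
        print(value)
    else:
        score = 2 == score
score = score + 21
score = score * (score // 39)
score = score + 5
score = score + value
value = score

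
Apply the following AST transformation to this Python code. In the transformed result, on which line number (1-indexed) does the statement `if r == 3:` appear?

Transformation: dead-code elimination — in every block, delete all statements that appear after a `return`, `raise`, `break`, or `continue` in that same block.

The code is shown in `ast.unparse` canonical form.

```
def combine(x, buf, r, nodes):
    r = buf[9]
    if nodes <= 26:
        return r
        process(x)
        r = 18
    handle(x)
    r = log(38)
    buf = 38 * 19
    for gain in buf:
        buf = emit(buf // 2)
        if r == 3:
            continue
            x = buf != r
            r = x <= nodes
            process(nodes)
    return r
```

10

Transformed code:
def combine(x, buf, r, nodes):
    r = buf[9]
    if nodes <= 26:
        return r
    handle(x)
    r = log(38)
    buf = 38 * 19
    for gain in buf:
        buf = emit(buf // 2)
        if r == 3:
            continue
    return r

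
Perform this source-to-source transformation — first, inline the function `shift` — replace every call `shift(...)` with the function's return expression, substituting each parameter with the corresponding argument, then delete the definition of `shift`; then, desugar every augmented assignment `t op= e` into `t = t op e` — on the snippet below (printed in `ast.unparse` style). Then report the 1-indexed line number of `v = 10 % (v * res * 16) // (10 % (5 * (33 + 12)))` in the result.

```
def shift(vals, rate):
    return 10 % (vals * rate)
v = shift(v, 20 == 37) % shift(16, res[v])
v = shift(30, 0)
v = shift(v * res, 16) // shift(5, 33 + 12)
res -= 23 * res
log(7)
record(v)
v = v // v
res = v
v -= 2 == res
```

Transformed code:
v = 10 % (v * (20 == 37)) % (10 % (16 * res[v]))
v = 10 % (30 * 0)
v = 10 % (v * res * 16) // (10 % (5 * (33 + 12)))
res = res - 23 * res
log(7)
record(v)
v = v // v
res = v
v = v - (2 == res)

3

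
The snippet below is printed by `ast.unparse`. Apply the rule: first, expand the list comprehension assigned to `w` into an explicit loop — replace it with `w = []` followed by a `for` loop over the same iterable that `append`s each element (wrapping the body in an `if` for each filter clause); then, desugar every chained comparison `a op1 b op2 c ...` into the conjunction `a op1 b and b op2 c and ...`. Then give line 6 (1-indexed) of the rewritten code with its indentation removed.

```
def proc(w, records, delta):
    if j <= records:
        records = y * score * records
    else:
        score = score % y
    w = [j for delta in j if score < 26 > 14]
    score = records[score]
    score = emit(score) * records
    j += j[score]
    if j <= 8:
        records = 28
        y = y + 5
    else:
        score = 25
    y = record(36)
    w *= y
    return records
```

w = []

Transformed code:
def proc(w, records, delta):
    if j <= records:
        records = y * score * records
    else:
        score = score % y
    w = []
    for delta in j:
        if score < 26 and 26 > 14:
            w.append(j)
    score = records[score]
    score = emit(score) * records
    j += j[score]
    if j <= 8:
        records = 28
        y = y + 5
    else:
        score = 25
    y = record(36)
    w *= y
    return records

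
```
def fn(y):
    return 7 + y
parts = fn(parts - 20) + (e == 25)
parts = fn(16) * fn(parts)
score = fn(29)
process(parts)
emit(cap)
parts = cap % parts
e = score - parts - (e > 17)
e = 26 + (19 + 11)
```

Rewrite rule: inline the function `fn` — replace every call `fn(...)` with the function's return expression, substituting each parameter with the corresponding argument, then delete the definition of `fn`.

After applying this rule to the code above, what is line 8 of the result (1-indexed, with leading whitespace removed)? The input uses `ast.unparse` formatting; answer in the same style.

Transformed code:
parts = 7 + (parts - 20) + (e == 25)
parts = (7 + 16) * (7 + parts)
score = 7 + 29
process(parts)
emit(cap)
parts = cap % parts
e = score - parts - (e > 17)
e = 26 + (19 + 11)

e = 26 + (19 + 11)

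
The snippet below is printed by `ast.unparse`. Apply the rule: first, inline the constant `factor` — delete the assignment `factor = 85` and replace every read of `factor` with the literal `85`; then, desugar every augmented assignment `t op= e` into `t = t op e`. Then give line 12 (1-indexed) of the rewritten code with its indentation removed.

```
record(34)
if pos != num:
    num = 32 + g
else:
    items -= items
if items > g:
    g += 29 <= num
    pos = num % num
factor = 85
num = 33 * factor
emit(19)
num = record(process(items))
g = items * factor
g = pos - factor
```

Transformed code:
record(34)
if pos != num:
    num = 32 + g
else:
    items = items - items
if items > g:
    g = g + (29 <= num)
    pos = num % num
num = 33 * 85
emit(19)
num = record(process(items))
g = items * 85
g = pos - 85

g = items * 85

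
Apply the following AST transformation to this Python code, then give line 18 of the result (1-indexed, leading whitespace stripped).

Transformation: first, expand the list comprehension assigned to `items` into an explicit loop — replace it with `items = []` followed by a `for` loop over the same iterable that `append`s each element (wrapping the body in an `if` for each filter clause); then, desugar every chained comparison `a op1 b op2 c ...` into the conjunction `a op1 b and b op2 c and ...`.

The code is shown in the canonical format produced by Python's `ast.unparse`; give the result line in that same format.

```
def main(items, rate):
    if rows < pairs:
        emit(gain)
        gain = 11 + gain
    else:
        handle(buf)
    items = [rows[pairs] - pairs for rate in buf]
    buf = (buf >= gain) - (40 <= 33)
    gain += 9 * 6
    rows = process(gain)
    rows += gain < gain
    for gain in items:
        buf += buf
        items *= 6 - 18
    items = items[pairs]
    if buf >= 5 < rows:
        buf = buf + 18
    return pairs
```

if buf >= 5 and 5 < rows:

Transformed code:
def main(items, rate):
    if rows < pairs:
        emit(gain)
        gain = 11 + gain
    else:
        handle(buf)
    items = []
    for rate in buf:
        items.append(rows[pairs] - pairs)
    buf = (buf >= gain) - (40 <= 33)
    gain += 9 * 6
    rows = process(gain)
    rows += gain < gain
    for gain in items:
        buf += buf
        items *= 6 - 18
    items = items[pairs]
    if buf >= 5 and 5 < rows:
        buf = buf + 18
    return pairs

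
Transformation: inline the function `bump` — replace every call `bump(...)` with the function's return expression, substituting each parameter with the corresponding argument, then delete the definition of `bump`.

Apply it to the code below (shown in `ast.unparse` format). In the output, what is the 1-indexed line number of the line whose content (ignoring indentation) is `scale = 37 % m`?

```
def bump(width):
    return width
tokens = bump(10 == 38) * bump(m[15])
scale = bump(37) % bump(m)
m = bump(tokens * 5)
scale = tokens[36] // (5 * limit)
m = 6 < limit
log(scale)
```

2

Transformed code:
tokens = (10 == 38) * m[15]
scale = 37 % m
m = tokens * 5
scale = tokens[36] // (5 * limit)
m = 6 < limit
log(scale)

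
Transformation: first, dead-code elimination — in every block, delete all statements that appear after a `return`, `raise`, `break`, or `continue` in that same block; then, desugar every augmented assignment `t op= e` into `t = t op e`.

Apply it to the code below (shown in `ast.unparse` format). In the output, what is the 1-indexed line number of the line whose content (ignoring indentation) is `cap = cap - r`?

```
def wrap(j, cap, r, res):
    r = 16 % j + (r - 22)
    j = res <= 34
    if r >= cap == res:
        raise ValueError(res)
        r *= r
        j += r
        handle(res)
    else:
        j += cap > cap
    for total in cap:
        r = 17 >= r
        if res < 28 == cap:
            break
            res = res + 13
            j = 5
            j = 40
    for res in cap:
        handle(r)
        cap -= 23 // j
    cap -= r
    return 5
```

Transformed code:
def wrap(j, cap, r, res):
    r = 16 % j + (r - 22)
    j = res <= 34
    if r >= cap == res:
        raise ValueError(res)
    else:
        j = j + (cap > cap)
    for total in cap:
        r = 17 >= r
        if res < 28 == cap:
            break
    for res in cap:
        handle(r)
        cap = cap - 23 // j
    cap = cap - r
    return 5

15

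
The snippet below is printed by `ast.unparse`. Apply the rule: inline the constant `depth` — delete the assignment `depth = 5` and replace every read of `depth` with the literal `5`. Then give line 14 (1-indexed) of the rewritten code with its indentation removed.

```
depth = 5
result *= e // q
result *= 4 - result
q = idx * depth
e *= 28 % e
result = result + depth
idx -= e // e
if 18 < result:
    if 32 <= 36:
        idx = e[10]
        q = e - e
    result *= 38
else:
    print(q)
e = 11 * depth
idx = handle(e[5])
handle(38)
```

Transformed code:
result *= e // q
result *= 4 - result
q = idx * 5
e *= 28 % e
result = result + 5
idx -= e // e
if 18 < result:
    if 32 <= 36:
        idx = e[10]
        q = e - e
    result *= 38
else:
    print(q)
e = 11 * 5
idx = handle(e[5])
handle(38)

e = 11 * 5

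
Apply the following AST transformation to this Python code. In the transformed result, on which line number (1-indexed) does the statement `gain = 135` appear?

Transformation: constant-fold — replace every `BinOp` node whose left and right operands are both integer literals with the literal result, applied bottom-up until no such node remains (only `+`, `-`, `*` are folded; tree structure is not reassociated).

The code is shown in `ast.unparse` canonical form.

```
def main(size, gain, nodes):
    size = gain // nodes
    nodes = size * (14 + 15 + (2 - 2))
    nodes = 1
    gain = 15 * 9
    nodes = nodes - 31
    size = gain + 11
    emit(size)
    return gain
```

5

Transformed code:
def main(size, gain, nodes):
    size = gain // nodes
    nodes = size * 29
    nodes = 1
    gain = 135
    nodes = nodes - 31
    size = gain + 11
    emit(size)
    return gain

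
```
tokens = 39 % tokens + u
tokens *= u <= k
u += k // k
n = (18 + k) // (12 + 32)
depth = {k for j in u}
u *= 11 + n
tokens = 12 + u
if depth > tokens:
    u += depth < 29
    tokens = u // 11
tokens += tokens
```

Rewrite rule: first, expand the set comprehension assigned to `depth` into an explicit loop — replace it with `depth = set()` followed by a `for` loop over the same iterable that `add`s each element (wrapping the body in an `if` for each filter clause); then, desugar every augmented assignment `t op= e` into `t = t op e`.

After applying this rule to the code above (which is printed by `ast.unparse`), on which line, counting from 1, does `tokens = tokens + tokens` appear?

Transformed code:
tokens = 39 % tokens + u
tokens = tokens * (u <= k)
u = u + k // k
n = (18 + k) // (12 + 32)
depth = set()
for j in u:
    depth.add(k)
u = u * (11 + n)
tokens = 12 + u
if depth > tokens:
    u = u + (depth < 29)
    tokens = u // 11
tokens = tokens + tokens

13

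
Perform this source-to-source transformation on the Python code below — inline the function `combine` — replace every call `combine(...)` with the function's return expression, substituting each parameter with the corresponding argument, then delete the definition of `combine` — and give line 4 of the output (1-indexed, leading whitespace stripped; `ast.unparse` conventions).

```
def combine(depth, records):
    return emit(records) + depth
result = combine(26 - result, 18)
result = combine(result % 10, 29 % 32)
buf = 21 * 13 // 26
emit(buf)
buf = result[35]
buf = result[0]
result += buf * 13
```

emit(buf)

Transformed code:
result = emit(18) + (26 - result)
result = emit(29 % 32) + result % 10
buf = 21 * 13 // 26
emit(buf)
buf = result[35]
buf = result[0]
result += buf * 13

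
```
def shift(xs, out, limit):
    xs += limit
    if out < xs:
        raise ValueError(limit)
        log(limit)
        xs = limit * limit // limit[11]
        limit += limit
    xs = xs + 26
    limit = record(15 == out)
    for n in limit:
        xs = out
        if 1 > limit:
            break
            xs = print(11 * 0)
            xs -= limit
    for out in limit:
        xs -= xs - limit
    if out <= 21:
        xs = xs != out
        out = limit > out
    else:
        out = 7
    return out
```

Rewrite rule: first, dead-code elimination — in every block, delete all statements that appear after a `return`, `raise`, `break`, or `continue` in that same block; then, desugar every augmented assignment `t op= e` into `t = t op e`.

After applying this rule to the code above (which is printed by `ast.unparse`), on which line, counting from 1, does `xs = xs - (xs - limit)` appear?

Transformed code:
def shift(xs, out, limit):
    xs = xs + limit
    if out < xs:
        raise ValueError(limit)
    xs = xs + 26
    limit = record(15 == out)
    for n in limit:
        xs = out
        if 1 > limit:
            break
    for out in limit:
        xs = xs - (xs - limit)
    if out <= 21:
        xs = xs != out
        out = limit > out
    else:
        out = 7
    return out

12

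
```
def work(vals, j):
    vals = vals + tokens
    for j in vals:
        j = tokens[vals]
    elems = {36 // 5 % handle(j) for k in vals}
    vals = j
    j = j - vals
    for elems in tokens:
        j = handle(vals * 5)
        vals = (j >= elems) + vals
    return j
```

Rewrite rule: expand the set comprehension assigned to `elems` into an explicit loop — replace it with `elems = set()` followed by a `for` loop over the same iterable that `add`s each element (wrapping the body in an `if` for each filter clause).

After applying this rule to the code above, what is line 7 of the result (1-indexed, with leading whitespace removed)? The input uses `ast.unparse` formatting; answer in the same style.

Transformed code:
def work(vals, j):
    vals = vals + tokens
    for j in vals:
        j = tokens[vals]
    elems = set()
    for k in vals:
        elems.add(36 // 5 % handle(j))
    vals = j
    j = j - vals
    for elems in tokens:
        j = handle(vals * 5)
        vals = (j >= elems) + vals
    return j

elems.add(36 // 5 % handle(j))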